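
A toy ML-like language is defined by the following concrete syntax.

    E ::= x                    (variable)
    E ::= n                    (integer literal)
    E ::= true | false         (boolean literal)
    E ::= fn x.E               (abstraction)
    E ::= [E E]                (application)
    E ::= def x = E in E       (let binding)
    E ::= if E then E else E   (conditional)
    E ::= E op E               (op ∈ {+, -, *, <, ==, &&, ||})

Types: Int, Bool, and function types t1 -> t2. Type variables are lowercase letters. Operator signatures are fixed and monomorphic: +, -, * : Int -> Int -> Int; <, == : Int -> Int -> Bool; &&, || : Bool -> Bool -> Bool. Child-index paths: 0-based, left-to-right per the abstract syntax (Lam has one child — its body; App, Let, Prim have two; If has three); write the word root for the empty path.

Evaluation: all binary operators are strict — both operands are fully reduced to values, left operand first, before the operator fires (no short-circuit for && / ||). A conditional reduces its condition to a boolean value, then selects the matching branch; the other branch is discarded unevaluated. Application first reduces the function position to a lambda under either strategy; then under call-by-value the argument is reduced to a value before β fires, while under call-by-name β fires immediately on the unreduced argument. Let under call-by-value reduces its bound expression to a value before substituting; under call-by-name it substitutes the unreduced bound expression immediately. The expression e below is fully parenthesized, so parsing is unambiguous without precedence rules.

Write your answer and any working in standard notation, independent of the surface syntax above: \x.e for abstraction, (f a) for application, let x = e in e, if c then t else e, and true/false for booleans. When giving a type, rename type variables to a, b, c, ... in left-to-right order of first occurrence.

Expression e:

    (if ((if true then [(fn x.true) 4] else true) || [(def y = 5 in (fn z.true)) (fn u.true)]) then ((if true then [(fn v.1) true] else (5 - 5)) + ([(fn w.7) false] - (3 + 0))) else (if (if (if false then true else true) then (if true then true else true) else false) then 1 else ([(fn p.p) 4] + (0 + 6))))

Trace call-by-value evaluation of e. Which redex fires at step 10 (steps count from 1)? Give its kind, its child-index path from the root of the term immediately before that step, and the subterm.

Trace:
step 0: (if ((if true then ((\x.true) 4) else true) || ((let y = 5 in (\z.true)) (\u.true))) then ((if true then ((\v.1) true) else (5 - 5)) + (((\w.7) false) - (3 + 0))) else (if (if (if false then true else true) then (if true then true else true) else false) then 1 else (((\p.p) 4) + (0 + 6))))
step 1: [if@0.0] (if (((\x.true) 4) || ((let y = 5 in (\z.true)) (\u.true))) then ((if true then ((\v.1) true) else (5 - 5)) + (((\w.7) false) - (3 + 0))) else (if (if (if false then true else true) then (if true then true else true) else false) then 1 else (((\p.p) 4) + (0 + 6))))
step 2: [beta@0.0] (if (true || ((let y = 5 in (\z.true)) (\u.true))) then ((if true then ((\v.1) true) else (5 - 5)) + (((\w.7) false) - (3 + 0))) else (if (if (if false then true else true) then (if true then true else true) else false) then 1 else (((\p.p) 4) + (0 + 6))))
step 3: [let@0.1.0] (if (true || ((\z.true) (\u.true))) then ((if true then ((\v.1) true) else (5 - 5)) + (((\w.7) false) - (3 + 0))) else (if (if (if false then true else true) then (if true then true else true) else false) then 1 else (((\p.p) 4) + (0 + 6))))
step 4: [beta@0.1] (if (true || true) then ((if true then ((\v.1) true) else (5 - 5)) + (((\w.7) false) - (3 + 0))) else (if (if (if false then true else true) then (if true then true else true) else false) then 1 else (((\p.p) 4) + (0 + 6))))
step 5: [delta@0] (if true then ((if true then ((\v.1) true) else (5 - 5)) + (((\w.7) false) - (3 + 0))) else (if (if (if false then true else true) then (if true then true else true) else false) then 1 else (((\p.p) 4) + (0 + 6))))
step 6: [if@root] ((if true then ((\v.1) true) else (5 - 5)) + (((\w.7) false) - (3 + 0)))
step 7: [if@0] (((\v.1) true) + (((\w.7) false) - (3 + 0)))
step 8: [beta@0] (1 + (((\w.7) false) - (3 + 0)))
step 9: [beta@1.0] (1 + (7 - (3 + 0)))
step 10: [delta@1.1] (1 + (7 - 3))

Answer: delta at 1.1 : (3 + 0)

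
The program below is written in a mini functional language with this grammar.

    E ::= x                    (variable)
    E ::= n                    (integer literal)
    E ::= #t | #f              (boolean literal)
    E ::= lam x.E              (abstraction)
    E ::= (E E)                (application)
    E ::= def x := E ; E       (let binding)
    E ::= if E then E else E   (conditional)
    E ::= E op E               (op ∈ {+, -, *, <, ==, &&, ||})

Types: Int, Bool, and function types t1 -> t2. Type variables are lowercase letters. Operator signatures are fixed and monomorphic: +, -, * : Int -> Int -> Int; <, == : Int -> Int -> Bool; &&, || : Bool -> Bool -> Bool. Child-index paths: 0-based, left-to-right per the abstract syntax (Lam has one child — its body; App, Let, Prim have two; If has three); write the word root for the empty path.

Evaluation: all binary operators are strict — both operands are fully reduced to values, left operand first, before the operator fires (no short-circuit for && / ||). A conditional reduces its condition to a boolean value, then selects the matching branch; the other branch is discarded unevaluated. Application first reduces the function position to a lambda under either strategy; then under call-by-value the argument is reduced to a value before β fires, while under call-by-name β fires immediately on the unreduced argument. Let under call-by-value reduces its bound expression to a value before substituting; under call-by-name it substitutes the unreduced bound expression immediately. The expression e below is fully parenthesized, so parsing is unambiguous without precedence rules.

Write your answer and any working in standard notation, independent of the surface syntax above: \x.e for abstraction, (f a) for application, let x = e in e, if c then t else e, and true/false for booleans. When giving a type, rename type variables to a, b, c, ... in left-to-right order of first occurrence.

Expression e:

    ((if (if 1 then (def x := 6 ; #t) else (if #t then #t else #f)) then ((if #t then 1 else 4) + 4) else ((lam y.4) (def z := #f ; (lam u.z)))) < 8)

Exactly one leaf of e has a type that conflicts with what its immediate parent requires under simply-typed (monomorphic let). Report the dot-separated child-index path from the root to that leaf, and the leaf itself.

Answer: 0.0.0 : 1

Trace:
  unify Int ~ Bool
  FAIL: mismatch Int ~ Bool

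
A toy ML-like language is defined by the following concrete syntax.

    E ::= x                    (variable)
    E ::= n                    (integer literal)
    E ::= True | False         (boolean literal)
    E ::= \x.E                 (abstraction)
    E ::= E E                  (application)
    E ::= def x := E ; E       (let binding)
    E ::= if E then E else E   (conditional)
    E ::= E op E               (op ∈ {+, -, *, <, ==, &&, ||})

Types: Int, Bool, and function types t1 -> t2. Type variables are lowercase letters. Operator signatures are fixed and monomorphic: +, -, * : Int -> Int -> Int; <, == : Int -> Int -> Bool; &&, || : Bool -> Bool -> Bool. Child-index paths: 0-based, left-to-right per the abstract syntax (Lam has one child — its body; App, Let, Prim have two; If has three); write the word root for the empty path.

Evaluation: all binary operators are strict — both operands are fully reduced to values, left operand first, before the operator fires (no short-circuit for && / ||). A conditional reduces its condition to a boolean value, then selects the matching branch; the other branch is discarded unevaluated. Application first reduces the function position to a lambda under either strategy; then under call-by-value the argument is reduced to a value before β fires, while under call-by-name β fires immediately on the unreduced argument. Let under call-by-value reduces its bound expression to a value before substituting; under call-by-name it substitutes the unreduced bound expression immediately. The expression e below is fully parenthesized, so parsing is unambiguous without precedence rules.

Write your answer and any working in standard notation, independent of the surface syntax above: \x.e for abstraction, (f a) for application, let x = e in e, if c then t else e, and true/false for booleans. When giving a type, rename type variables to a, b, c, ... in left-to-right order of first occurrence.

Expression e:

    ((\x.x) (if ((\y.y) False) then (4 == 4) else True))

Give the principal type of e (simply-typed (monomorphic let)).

Trace:
x : a
\x._ : a -> a
y : b
\y._ : b -> b
  unify b -> b ~ Bool -> c
  unify b ~ Bool
  unify Bool ~ c
_ _ : Bool
  unify Bool ~ Bool
  unify Int ~ Int
  unify Int ~ Int
  unify Bool ~ Bool
  unify a -> a ~ Bool -> d
  unify a ~ Bool
  unify Bool ~ d
_ _ : Bool

Answer: Bool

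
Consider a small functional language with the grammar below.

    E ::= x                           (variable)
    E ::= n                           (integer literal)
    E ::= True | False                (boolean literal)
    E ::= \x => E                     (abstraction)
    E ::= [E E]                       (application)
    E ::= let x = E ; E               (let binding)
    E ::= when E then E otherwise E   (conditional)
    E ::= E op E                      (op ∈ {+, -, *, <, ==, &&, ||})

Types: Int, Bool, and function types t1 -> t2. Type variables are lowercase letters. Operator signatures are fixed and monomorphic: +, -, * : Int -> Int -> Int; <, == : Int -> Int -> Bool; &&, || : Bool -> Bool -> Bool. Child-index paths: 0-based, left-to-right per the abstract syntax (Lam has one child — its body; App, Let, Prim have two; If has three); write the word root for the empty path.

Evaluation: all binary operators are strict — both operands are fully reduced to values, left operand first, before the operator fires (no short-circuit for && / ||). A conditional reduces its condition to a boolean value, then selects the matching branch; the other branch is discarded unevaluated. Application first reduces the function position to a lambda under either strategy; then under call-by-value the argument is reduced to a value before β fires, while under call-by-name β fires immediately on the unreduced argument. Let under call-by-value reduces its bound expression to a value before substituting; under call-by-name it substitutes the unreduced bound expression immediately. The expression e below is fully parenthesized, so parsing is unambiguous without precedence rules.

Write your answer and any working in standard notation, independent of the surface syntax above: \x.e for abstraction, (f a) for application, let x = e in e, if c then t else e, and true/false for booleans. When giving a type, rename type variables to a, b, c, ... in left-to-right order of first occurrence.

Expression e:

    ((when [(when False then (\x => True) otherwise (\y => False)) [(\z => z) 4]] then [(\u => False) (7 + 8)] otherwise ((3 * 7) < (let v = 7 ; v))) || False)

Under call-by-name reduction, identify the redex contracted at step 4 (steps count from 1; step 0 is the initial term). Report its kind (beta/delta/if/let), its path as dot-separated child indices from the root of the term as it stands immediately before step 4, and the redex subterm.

Answer: delta at 0.0 : (3 * 7)

Derivation:
step 0: ((if ((if false then (\x.true) else (\y.false)) ((\z.z) 4)) then ((\u.false) (7 + 8)) else ((3 * 7) < (let v = 7 in v))) || false)
step 1: [if@0.0.0] ((if ((\y.false) ((\z.z) 4)) then ((\u.false) (7 + 8)) else ((3 * 7) < (let v = 7 in v))) || false)
step 2: [beta@0.0] ((if false then ((\u.false) (7 + 8)) else ((3 * 7) < (let v = 7 in v))) || false)
step 3: [if@0] (((3 * 7) < (let v = 7 in v)) || false)
step 4: [delta@0.0] ((21 < (let v = 7 in v)) || false)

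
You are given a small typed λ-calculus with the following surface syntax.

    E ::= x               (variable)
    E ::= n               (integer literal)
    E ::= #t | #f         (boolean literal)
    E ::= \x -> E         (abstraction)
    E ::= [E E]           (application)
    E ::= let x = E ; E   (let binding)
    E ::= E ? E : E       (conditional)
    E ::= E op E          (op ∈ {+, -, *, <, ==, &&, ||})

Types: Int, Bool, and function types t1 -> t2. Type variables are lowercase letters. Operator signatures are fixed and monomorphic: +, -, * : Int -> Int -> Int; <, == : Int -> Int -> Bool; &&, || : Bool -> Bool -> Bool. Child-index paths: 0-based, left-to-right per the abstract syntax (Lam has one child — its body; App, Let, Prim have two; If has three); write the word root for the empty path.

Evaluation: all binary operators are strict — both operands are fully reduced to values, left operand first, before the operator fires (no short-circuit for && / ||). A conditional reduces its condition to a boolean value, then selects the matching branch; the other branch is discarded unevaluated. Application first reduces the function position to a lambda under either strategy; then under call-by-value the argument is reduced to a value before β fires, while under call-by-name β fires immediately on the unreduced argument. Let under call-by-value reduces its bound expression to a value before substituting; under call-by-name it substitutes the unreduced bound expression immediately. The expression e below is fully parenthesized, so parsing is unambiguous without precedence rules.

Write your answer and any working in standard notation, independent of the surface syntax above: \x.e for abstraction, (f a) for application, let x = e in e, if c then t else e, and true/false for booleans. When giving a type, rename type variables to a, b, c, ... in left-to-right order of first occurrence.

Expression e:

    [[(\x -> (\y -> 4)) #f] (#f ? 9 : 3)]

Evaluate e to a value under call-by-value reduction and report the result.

Answer: 4

Working:
step 0: (((\x.(\y.4)) false) (if false then 9 else 3))
step 1: [beta@0] ((\y.4) (if false then 9 else 3))
step 2: [if@1] ((\y.4) 3)
step 3: [beta@root] 4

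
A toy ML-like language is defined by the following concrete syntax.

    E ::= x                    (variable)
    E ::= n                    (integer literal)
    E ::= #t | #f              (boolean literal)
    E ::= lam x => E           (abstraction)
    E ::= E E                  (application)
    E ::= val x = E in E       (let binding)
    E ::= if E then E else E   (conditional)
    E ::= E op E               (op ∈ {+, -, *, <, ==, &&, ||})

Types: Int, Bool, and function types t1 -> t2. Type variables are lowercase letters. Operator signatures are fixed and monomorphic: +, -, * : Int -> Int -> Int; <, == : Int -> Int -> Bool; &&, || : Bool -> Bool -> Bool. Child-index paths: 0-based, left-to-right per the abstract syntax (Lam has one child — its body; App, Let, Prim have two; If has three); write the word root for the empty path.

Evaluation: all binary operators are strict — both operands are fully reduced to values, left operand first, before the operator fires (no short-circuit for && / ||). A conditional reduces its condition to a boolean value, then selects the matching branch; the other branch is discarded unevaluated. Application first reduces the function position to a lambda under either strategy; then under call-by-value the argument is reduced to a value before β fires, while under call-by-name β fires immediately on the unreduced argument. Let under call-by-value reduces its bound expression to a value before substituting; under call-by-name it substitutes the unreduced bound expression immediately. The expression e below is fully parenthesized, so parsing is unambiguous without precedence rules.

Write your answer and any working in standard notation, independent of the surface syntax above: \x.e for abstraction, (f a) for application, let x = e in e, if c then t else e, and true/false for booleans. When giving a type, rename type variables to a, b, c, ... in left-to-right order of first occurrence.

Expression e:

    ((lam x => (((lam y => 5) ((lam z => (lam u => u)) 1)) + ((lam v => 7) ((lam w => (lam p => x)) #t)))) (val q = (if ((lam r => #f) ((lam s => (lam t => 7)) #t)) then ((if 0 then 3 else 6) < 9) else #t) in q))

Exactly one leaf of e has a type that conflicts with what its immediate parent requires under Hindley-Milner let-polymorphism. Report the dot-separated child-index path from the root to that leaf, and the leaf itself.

Working:
\y._ : b -> Int
u : d
\u._ : d -> d
\z._ : c -> d -> d
  unify c -> d -> d ~ Int -> e
  unify c ~ Int
  unify d -> d ~ e
_ _ : d -> d
  unify b -> Int ~ (d -> d) -> f
  unify b ~ d -> d
  unify Int ~ f
_ _ : Int
  unify Int ~ Int
\v._ : g -> Int
x : a
\p._ : i -> a
\w._ : h -> i -> a
  unify h -> i -> a ~ Bool -> j
  unify h ~ Bool
  unify i -> a ~ j
_ _ : i -> a
  unify g -> Int ~ (i -> a) -> k
  unify g ~ i -> a
  unify Int ~ k
_ _ : Int
  unify Int ~ Int
\x._ : a -> Int
\r._ : l -> Bool
\t._ : n -> Int
\s._ : m -> n -> Int
  unify m -> n -> Int ~ Bool -> o
  unify m ~ Bool
  unify n -> Int ~ o
_ _ : n -> Int
  unify l -> Bool ~ (n -> Int) -> p
  unify l ~ n -> Int
  unify Bool ~ p
_ _ : Bool
  unify Bool ~ Bool
  unify Int ~ Bool
  FAIL: mismatch Int ~ Bool

Answer: 1.0.1.0.0 : 0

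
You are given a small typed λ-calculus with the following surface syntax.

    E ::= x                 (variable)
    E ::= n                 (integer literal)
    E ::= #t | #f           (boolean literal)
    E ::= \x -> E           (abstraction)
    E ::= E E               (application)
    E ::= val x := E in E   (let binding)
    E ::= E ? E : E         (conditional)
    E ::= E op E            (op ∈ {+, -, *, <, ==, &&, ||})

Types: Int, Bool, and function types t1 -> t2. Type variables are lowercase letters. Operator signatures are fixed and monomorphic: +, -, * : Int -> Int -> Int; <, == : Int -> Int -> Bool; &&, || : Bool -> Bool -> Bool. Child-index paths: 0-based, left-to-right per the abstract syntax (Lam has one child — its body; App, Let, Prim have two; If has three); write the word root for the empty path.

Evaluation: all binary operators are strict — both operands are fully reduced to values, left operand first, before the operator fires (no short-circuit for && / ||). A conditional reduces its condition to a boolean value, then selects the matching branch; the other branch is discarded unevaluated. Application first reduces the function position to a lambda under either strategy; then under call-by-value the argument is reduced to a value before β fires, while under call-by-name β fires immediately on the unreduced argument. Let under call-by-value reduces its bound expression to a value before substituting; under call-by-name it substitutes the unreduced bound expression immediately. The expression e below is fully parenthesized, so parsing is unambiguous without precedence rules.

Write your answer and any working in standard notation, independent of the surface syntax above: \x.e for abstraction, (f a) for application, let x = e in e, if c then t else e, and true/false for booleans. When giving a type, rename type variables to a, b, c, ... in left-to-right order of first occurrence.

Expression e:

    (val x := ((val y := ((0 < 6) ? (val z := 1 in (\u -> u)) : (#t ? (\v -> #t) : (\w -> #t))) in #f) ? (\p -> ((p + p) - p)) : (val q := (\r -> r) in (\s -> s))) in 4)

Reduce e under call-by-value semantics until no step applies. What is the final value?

Answer: 4

Trace:
step 0: (let x = (if (let y = (if (0 < 6) then (let z = 1 in (\u.u)) else (if true then (\v.true) else (\w.true))) in false) then (\p.((p + p) - p)) else (let q = (\r.r) in (\s.s))) in 4)
step 1: [delta@0.0.0.0] (let x = (if (let y = (if true then (let z = 1 in (\u.u)) else (if true then (\v.true) else (\w.true))) in false) then (\p.((p + p) - p)) else (let q = (\r.r) in (\s.s))) in 4)
step 2: [if@0.0.0] (let x = (if (let y = (let z = 1 in (\u.u)) in false) then (\p.((p + p) - p)) else (let q = (\r.r) in (\s.s))) in 4)
step 3: [let@0.0.0] (let x = (if (let y = (\u.u) in false) then (\p.((p + p) - p)) else (let q = (\r.r) in (\s.s))) in 4)
step 4: [let@0.0] (let x = (if false then (\p.((p + p) - p)) else (let q = (\r.r) in (\s.s))) in 4)
step 5: [if@0] (let x = (let q = (\r.r) in (\s.s)) in 4)
step 6: [let@0] (let x = (\s.s) in 4)
step 7: [let@root] 4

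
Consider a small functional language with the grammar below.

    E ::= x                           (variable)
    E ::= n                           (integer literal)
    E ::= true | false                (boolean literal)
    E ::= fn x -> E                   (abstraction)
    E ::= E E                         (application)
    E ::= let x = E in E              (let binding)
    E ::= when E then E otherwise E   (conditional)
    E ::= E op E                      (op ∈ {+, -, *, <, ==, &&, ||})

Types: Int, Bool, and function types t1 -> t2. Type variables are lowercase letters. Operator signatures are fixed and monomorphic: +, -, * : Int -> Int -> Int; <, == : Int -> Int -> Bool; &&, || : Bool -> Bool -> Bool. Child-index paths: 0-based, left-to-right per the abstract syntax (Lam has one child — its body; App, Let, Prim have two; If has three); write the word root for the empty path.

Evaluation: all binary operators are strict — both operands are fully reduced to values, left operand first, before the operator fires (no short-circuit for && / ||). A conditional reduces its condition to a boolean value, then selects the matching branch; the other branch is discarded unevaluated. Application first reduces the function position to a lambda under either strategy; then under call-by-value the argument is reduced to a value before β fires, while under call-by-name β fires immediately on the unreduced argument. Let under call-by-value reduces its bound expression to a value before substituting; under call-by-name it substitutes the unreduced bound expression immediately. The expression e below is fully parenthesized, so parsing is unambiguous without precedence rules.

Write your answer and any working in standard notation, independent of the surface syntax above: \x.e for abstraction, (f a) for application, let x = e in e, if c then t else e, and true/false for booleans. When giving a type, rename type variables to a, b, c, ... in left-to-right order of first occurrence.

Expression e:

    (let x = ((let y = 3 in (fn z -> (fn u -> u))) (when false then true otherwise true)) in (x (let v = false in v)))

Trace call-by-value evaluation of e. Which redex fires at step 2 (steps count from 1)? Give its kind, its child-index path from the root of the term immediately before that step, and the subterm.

Answer: if at 0.1 : (if false then true else true)

Trace:
step 0: (let x = ((let y = 3 in (\z.(\u.u))) (if false then true else true)) in (x (let v = false in v)))
step 1: [let@0.0] (let x = ((\z.(\u.u)) (if false then true else true)) in (x (let v = false in v)))
step 2: [if@0.1] (let x = ((\z.(\u.u)) true) in (x (let v = false in v)))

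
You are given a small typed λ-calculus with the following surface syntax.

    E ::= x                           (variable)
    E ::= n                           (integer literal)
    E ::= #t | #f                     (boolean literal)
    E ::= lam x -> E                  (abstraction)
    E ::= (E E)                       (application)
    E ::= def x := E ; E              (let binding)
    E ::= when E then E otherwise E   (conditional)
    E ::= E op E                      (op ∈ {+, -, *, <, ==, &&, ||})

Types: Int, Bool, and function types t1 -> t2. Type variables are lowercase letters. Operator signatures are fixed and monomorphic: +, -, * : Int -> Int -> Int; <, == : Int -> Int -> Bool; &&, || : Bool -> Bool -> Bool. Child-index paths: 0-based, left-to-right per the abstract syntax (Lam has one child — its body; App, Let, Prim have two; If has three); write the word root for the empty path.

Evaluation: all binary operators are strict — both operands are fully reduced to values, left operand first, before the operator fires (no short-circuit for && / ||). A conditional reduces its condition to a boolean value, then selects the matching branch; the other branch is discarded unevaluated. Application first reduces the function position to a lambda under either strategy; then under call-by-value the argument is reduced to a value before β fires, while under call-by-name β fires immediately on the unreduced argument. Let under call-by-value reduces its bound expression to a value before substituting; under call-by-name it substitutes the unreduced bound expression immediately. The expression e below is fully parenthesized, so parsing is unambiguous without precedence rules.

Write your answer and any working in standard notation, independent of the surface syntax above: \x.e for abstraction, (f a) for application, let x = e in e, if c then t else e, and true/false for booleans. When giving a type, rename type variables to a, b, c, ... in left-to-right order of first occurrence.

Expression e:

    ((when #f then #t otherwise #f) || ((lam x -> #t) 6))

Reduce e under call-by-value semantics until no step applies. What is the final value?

Answer: true

Derivation:
step 0: ((if false then true else false) || ((\x.true) 6))
step 1: [if@0] (false || ((\x.true) 6))
step 2: [beta@1] (false || true)
step 3: [delta@root] true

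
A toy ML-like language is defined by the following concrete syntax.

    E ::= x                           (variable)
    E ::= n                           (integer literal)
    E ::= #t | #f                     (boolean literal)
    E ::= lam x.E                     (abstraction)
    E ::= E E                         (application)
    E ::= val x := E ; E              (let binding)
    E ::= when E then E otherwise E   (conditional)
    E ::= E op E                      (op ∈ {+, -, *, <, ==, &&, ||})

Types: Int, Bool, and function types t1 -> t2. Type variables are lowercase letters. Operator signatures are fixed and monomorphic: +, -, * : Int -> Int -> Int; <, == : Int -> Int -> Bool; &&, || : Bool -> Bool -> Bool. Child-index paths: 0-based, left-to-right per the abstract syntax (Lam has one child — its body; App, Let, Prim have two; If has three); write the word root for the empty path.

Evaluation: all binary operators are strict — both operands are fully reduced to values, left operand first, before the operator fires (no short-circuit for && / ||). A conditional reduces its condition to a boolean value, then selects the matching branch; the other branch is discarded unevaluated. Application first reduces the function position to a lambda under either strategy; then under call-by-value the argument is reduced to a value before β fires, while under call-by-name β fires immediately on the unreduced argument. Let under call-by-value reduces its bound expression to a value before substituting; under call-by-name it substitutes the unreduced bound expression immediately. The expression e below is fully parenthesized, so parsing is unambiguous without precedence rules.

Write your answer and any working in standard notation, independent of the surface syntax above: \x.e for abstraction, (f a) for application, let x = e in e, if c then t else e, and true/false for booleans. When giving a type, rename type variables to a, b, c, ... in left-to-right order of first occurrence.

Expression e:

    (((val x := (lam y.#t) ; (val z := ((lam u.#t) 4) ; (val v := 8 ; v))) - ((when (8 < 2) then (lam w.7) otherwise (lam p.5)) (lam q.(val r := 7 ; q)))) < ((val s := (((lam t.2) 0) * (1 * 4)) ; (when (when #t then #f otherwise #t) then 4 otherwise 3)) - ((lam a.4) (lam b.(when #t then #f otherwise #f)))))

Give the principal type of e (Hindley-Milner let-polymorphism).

Answer: Bool

Derivation:
\y._ : a -> Bool
let x : forall. a -> Bool
\u._ : b -> Bool
  unify b -> Bool ~ Int -> c
  unify b ~ Int
  unify Bool ~ c
_ _ : Bool
let z : Bool
let v : Int
v : Int
  unify Int ~ Int
  unify Int ~ Int
  unify Int ~ Int
  unify Bool ~ Bool
\w._ : d -> Int
\p._ : e -> Int
  unify d -> Int ~ e -> Int
  unify d ~ e
  unify Int ~ Int
let r : Int
q : f
\q._ : f -> f
  unify e -> Int ~ (f -> f) -> g
  unify e ~ f -> f
  unify Int ~ g
_ _ : Int
  unify Int ~ Int
  unify Int ~ Int
\t._ : h -> Int
  unify h -> Int ~ Int -> i
  unify h ~ Int
  unify Int ~ i
_ _ : Int
  unify Int ~ Int
  unify Int ~ Int
  unify Int ~ Int
  unify Int ~ Int
let s : Int
  unify Bool ~ Bool
  unify Bool ~ Bool
  unify Bool ~ Bool
  unify Int ~ Int
  unify Int ~ Int
\a._ : j -> Int
  unify Bool ~ Bool
  unify Bool ~ Bool
\b._ : k -> Bool
  unify j -> Int ~ (k -> Bool) -> l
  unify j ~ k -> Bool
  unify Int ~ l
_ _ : Int
  unify Int ~ Int
  unify Int ~ Int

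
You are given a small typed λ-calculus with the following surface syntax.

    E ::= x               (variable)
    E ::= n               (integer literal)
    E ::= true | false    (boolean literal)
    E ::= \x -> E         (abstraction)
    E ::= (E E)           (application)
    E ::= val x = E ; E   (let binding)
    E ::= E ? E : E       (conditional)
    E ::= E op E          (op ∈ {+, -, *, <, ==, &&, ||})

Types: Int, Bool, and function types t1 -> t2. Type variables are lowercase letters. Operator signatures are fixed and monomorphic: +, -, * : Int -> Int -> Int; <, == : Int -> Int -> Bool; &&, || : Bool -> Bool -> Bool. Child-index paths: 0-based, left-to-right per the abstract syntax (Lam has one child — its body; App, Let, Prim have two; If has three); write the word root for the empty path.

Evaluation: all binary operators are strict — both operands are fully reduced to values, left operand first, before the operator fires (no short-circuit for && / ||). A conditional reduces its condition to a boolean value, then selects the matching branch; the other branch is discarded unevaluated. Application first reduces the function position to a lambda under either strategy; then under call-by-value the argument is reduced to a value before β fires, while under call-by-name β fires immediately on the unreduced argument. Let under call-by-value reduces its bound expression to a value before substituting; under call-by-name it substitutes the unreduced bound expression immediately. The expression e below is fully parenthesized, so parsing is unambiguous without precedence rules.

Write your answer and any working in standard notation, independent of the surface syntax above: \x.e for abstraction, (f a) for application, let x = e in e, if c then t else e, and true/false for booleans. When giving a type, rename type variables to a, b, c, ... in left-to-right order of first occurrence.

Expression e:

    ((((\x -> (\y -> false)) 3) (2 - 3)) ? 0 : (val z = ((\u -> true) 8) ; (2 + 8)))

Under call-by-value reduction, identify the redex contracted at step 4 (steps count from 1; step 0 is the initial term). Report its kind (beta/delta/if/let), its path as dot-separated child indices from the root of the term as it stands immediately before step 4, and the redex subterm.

Derivation:
step 0: (if (((\x.(\y.false)) 3) (2 - 3)) then 0 else (let z = ((\u.true) 8) in (2 + 8)))
step 1: [beta@0.0] (if ((\y.false) (2 - 3)) then 0 else (let z = ((\u.true) 8) in (2 + 8)))
step 2: [delta@0.1] (if ((\y.false) -1) then 0 else (let z = ((\u.true) 8) in (2 + 8)))
step 3: [beta@0] (if false then 0 else (let z = ((\u.true) 8) in (2 + 8)))
step 4: [if@root] (let z = ((\u.true) 8) in (2 + 8))

Answer: if at root : (if false then 0 else (let z = ((\u.true) 8) in (2 + 8)))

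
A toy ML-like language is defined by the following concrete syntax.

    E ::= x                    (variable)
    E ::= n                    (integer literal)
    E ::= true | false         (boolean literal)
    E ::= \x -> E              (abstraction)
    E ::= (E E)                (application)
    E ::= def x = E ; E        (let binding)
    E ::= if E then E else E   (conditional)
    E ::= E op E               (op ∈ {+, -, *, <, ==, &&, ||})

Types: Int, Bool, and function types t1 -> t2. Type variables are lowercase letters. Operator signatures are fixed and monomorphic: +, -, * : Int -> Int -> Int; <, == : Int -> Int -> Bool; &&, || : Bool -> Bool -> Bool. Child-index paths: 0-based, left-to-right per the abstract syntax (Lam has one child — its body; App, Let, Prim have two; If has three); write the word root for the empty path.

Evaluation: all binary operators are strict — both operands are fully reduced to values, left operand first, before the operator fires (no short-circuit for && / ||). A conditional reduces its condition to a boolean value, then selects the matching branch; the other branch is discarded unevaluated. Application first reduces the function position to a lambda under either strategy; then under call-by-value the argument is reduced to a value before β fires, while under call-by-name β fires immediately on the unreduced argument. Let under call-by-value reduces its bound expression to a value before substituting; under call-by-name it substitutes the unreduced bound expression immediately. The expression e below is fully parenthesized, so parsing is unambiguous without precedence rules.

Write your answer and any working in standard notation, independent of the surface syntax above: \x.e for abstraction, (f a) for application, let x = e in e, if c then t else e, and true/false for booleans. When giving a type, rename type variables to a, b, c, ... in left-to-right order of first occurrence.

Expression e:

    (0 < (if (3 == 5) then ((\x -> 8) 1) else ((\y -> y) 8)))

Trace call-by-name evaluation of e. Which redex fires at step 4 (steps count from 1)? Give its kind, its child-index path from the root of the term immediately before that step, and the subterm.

Working:
step 0: (0 < (if (3 == 5) then ((\x.8) 1) else ((\y.y) 8)))
step 1: [delta@1.0] (0 < (if false then ((\x.8) 1) else ((\y.y) 8)))
step 2: [if@1] (0 < ((\y.y) 8))
step 3: [beta@1] (0 < 8)
step 4: [delta@root] true

Answer: delta at root : (0 < 8)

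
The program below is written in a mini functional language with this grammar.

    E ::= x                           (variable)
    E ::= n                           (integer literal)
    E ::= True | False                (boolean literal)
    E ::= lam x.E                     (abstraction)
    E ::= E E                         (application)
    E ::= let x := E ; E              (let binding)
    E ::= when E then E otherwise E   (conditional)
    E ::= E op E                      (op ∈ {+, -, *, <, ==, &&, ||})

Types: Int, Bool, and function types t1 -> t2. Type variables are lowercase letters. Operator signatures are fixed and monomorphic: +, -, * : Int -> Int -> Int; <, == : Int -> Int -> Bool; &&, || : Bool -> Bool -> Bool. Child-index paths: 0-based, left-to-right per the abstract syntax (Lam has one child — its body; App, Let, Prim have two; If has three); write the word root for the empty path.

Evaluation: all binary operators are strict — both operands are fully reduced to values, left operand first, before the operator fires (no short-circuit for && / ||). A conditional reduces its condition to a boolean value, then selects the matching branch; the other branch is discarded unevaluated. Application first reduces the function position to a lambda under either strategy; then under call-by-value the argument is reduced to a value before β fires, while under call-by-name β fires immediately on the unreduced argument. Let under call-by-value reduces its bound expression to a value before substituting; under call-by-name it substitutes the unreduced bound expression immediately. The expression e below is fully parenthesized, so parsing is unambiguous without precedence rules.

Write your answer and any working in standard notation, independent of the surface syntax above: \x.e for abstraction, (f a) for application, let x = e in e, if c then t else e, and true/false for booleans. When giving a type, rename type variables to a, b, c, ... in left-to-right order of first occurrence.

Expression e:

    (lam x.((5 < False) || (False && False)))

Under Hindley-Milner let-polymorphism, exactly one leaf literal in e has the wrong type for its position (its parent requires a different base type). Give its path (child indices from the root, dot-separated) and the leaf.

Answer: 0.0.1 : false

Derivation:
  unify Int ~ Int
  unify Bool ~ Int
  FAIL: mismatch Bool ~ Int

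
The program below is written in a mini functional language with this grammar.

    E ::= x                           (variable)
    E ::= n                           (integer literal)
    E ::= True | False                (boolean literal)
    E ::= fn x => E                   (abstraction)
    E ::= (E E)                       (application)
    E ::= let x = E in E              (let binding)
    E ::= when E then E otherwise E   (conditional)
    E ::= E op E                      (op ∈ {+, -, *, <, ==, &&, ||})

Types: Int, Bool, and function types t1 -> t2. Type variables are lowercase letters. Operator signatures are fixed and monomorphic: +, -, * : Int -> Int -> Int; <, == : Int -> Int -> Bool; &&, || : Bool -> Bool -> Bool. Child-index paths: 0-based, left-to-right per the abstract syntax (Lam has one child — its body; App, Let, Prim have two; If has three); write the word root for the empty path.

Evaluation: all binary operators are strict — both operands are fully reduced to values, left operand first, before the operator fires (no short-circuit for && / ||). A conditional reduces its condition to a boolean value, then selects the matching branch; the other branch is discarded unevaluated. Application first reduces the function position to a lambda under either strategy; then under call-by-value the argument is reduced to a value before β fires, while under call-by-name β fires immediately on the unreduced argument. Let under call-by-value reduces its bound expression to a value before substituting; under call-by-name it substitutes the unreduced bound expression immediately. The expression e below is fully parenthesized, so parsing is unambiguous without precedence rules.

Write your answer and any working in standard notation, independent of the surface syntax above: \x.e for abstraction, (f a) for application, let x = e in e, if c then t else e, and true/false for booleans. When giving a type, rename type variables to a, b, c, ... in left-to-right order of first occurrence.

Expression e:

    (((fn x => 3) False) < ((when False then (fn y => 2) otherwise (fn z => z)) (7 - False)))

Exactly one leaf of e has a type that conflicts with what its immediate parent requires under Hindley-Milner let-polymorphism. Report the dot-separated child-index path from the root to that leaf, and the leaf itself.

Trace:
\x._ : a -> Int
  unify a -> Int ~ Bool -> b
  unify a ~ Bool
  unify Int ~ b
_ _ : Int
  unify Int ~ Int
  unify Bool ~ Bool
\y._ : c -> Int
z : d
\z._ : d -> d
  unify c -> Int ~ d -> d
  unify c ~ d
  unify Int ~ d
  unify Int ~ Int
  unify Bool ~ Int
  FAIL: mismatch Bool ~ Int

Answer: 1.1.1 : false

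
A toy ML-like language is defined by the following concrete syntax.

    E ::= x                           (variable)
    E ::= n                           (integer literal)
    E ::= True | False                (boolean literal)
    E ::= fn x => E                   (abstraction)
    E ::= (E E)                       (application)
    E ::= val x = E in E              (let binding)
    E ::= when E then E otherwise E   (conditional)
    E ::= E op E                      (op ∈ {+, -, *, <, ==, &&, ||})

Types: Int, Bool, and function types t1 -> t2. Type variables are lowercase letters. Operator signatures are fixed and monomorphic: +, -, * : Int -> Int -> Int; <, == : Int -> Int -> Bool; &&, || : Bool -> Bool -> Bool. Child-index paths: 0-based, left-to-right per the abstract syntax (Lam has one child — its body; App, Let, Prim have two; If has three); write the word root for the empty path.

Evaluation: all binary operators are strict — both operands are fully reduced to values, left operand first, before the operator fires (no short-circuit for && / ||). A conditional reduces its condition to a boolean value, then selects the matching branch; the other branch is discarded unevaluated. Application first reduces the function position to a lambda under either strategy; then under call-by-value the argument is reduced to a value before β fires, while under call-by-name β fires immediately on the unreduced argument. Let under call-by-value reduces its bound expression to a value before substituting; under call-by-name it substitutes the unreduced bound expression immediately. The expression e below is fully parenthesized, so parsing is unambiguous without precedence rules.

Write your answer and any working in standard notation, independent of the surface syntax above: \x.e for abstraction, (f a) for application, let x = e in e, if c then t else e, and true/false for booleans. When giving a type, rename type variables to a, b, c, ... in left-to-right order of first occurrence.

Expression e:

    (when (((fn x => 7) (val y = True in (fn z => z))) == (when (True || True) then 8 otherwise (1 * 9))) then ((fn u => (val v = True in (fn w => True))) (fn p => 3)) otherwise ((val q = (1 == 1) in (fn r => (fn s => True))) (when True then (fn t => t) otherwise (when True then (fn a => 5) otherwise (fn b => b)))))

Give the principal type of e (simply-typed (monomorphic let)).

Working:
\x._ : a -> Int
let y : Bool
z : b
\z._ : b -> b
  unify a -> Int ~ (b -> b) -> c
  unify a ~ b -> b
  unify Int ~ c
_ _ : Int
  unify Int ~ Int
  unify Bool ~ Bool
  unify Bool ~ Bool
  unify Bool ~ Bool
  unify Int ~ Int
  unify Int ~ Int
  unify Int ~ Int
  unify Int ~ Int
  unify Bool ~ Bool
let v : Bool
\w._ : e -> Bool
\u._ : d -> e -> Bool
\p._ : f -> Int
  unify d -> e -> Bool ~ (f -> Int) -> g
  unify d ~ f -> Int
  unify e -> Bool ~ g
_ _ : e -> Bool
  unify Int ~ Int
  unify Int ~ Int
let q : Bool
\s._ : i -> Bool
\r._ : h -> i -> Bool
  unify Bool ~ Bool
t : j
\t._ : j -> j
  unify Bool ~ Bool
\a._ : k -> Int
b : l
\b._ : l -> l
  unify k -> Int ~ l -> l
  unify k ~ l
  unify Int ~ l
  unify j -> j ~ Int -> Int
  unify j ~ Int
  unify Int ~ Int
  unify h -> i -> Bool ~ (Int -> Int) -> m
  unify h ~ Int -> Int
  unify i -> Bool ~ m
_ _ : i -> Bool
  unify e -> Bool ~ i -> Bool
  unify e ~ i
  unify Bool ~ Bool

Answer: a -> Bool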